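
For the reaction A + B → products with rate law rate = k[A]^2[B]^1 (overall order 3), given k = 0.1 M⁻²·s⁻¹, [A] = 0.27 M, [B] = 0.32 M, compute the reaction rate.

0.002333 M/s

Step 1: The rate law is rate = k[A]^2[B]^1, overall order = 2+1 = 3
Step 2: Substitute values: rate = 0.1 × (0.27)^2 × (0.32)^1
Step 3: rate = 0.1 × 0.0729 × 0.32 = 0.0023328 M/s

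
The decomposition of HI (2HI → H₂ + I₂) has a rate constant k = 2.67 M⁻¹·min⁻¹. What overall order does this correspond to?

second order (2)

Step 1: The units of k for an nth-order reaction are (concentration)^(1-n)·(time)⁻¹.
Step 2: Here k has units M⁻¹·min⁻¹, so the concentration exponent is -1.
Step 3: 1 - n = -1 ⇒ n = 2. The reaction is second order.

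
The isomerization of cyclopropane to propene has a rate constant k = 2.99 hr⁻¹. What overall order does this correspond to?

first order (1)

Step 1: The units of k for an nth-order reaction are (concentration)^(1-n)·(time)⁻¹.
Step 2: Here k has units hr⁻¹, so the concentration exponent is 0.
Step 3: 1 - n = 0 ⇒ n = 1. The reaction is first order.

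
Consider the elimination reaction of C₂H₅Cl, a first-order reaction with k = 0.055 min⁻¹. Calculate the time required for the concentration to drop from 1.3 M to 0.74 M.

10.24 min

Step 1: For first-order: t = ln([C₂H₅Cl]₀/[C₂H₅Cl])/k
Step 2: t = ln(1.3/0.74)/0.055
Step 3: t = ln(1.757)/0.055
Step 4: t = 0.5635/0.055 = 10.24 min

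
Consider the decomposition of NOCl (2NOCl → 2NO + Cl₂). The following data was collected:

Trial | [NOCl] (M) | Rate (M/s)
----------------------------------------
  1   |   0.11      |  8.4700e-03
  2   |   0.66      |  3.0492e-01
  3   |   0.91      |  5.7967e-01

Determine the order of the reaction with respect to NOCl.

second order (2)

Step 1: Compare trials to find order n where rate₂/rate₁ = ([NOCl]₂/[NOCl]₁)^n
Step 2: rate₂/rate₁ = 3.0492e-01/8.4700e-03 = 36
Step 3: [NOCl]₂/[NOCl]₁ = 0.66/0.11 = 6
Step 4: n = ln(36)/ln(6) = 2.00 ≈ 2
Step 5: The reaction is second order in NOCl.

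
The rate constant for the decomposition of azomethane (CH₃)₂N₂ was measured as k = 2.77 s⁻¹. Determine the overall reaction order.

first order (1)

Step 1: The units of k for an nth-order reaction are (concentration)^(1-n)·(time)⁻¹.
Step 2: Here k has units s⁻¹, so the concentration exponent is 0.
Step 3: 1 - n = 0 ⇒ n = 1. The reaction is first order.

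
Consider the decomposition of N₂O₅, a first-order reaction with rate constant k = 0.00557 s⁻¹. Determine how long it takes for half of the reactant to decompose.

124.4 s

Step 1: For a first-order reaction, t₁/₂ = ln(2)/k
Step 2: t₁/₂ = ln(2)/0.00557
Step 3: t₁/₂ = 0.6931/0.00557 = 124.4 s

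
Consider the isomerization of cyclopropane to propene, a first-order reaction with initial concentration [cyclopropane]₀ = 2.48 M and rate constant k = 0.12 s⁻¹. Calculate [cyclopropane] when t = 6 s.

1.207 M

Step 1: For a first-order reaction: [cyclopropane] = [cyclopropane]₀ × e^(-kt)
Step 2: [cyclopropane] = 2.48 × e^(-0.12 × 6)
Step 3: [cyclopropane] = 2.48 × e^(-0.72)
Step 4: [cyclopropane] = 2.48 × 0.486752 = 1.207 M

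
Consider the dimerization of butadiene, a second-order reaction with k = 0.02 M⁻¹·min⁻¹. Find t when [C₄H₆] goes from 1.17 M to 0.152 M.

286.2 min

Step 1: For second-order: t = (1/[C₄H₆] - 1/[C₄H₆]₀)/k
Step 2: t = (1/0.152 - 1/1.17)/0.02
Step 3: t = (6.579 - 0.8547)/0.02
Step 4: t = 5.724/0.02 = 286.2 min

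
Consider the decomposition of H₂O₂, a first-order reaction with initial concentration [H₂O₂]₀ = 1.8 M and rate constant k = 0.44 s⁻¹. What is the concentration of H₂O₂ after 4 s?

0.3097 M

Step 1: For a first-order reaction: [H₂O₂] = [H₂O₂]₀ × e^(-kt)
Step 2: [H₂O₂] = 1.8 × e^(-0.44 × 4)
Step 3: [H₂O₂] = 1.8 × e^(-1.76)
Step 4: [H₂O₂] = 1.8 × 0.172045 = 0.3097 M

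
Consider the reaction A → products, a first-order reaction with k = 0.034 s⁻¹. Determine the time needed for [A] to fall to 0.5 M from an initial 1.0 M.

20.39 s

Step 1: For first-order: t = ln([A]₀/[A])/k
Step 2: t = ln(1.0/0.5)/0.034
Step 3: t = ln(2)/0.034
Step 4: t = 0.6931/0.034 = 20.39 s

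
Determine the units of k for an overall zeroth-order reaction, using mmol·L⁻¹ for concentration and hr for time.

mmol·L⁻¹·hr⁻¹

Step 1: For overall order n, rate = k × (concentration)^n.
Step 2: Rate has units mmol·L⁻¹·hr⁻¹; concentration term has units (mmol·L⁻¹)^0.
Step 3: k = rate / (concentration)^n, so units of k = (mmol·L⁻¹)^(1-0)·hr⁻¹ = mmol·L⁻¹·hr⁻¹.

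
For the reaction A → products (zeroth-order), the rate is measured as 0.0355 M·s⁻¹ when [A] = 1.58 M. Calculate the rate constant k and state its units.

0.0355 M·s⁻¹

Step 1: For a zeroth-order reaction, rate = k (independent of concentration).
Step 2: k = rate = 0.0355 M·s⁻¹.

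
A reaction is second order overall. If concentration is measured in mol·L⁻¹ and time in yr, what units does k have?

(mol·L⁻¹)⁻¹·yr⁻¹

Step 1: For overall order n, rate = k × (concentration)^n.
Step 2: Rate has units mol·L⁻¹·yr⁻¹; concentration term has units (mol·L⁻¹)^2.
Step 3: k = rate / (concentration)^n, so units of k = (mol·L⁻¹)^(1-2)·yr⁻¹ = (mol·L⁻¹)⁻¹·yr⁻¹.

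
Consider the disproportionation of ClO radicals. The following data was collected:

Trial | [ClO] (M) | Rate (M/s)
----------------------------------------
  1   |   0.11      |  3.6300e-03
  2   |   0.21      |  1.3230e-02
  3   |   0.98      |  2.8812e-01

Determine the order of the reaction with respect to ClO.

second order (2)

Step 1: Compare trials to find order n where rate₂/rate₁ = ([ClO]₂/[ClO]₁)^n
Step 2: rate₂/rate₁ = 1.3230e-02/3.6300e-03 = 3.645
Step 3: [ClO]₂/[ClO]₁ = 0.21/0.11 = 1.909
Step 4: n = ln(3.645)/ln(1.909) = 2.00 ≈ 2
Step 5: The reaction is second order in ClO.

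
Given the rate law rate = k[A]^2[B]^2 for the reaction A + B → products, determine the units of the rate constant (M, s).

M⁻³·s⁻¹

Step 1: Overall order = 2 + 2 = 4.
Step 2: rate has units M·s⁻¹; [A]^2[B]^2 has units M^4.
Step 3: k = rate/([A]^2[B]^2), so units of k = M^(1-4)·s⁻¹ = M⁻³·s⁻¹.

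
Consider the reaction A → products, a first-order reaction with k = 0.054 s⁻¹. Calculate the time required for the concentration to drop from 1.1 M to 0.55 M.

12.84 s

Step 1: For first-order: t = ln([A]₀/[A])/k
Step 2: t = ln(1.1/0.55)/0.054
Step 3: t = ln(2)/0.054
Step 4: t = 0.6931/0.054 = 12.84 s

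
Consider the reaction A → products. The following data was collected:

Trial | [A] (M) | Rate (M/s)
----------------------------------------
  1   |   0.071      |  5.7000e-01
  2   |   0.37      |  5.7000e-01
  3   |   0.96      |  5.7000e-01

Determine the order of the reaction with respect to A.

zeroth order (0)

Step 1: Compare trials - when concentration changes, rate stays constant.
Step 2: rate₂/rate₁ = 5.7000e-01/5.7000e-01 = 1
Step 3: [A]₂/[A]₁ = 0.37/0.071 = 5.211
Step 4: Since rate ratio ≈ (conc ratio)^0, the reaction is zeroth order.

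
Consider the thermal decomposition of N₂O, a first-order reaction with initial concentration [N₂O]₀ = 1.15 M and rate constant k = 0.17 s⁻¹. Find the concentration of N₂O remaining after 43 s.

0.0007691 M

Step 1: For a first-order reaction: [N₂O] = [N₂O]₀ × e^(-kt)
Step 2: [N₂O] = 1.15 × e^(-0.17 × 43)
Step 3: [N₂O] = 1.15 × e^(-7.31)
Step 4: [N₂O] = 1.15 × 0.000668817 = 0.0007691 M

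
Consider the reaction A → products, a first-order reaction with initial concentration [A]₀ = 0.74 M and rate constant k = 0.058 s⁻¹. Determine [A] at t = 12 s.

0.3689 M

Step 1: For a first-order reaction: [A] = [A]₀ × e^(-kt)
Step 2: [A] = 0.74 × e^(-0.058 × 12)
Step 3: [A] = 0.74 × e^(-0.696)
Step 4: [A] = 0.74 × 0.498576 = 0.3689 M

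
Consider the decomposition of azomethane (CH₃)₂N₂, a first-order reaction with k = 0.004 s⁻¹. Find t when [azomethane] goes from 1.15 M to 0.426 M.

248.3 s

Step 1: For first-order: t = ln([azomethane]₀/[azomethane])/k
Step 2: t = ln(1.15/0.426)/0.004
Step 3: t = ln(2.7)/0.004
Step 4: t = 0.9931/0.004 = 248.3 s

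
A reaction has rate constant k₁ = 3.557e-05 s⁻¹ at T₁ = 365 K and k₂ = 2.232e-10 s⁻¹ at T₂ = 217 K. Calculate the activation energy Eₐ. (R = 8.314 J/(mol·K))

53.3 kJ/mol

Step 1: Use the two-temperature Arrhenius form: ln(k₂/k₁) = -Eₐ/R × (1/T₂ - 1/T₁)
Step 2: ln(k₂/k₁) = ln(2.232e-10/3.557e-05) = ln(6.27495e-06) = -11.9789
Step 3: 1/T₂ - 1/T₁ = 1/217 - 1/365 = 1.868569e-03 K⁻¹
Step 4: Eₐ = -R × ln(k₂/k₁) / (1/T₂ - 1/T₁) = -8.314 × -11.9789 / 1.868569e-03
Step 5: Eₐ = 5.3299e+04 J/mol = 53.3 kJ/mol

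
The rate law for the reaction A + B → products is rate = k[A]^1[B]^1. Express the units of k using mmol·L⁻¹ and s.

(mmol·L⁻¹)⁻¹·s⁻¹

Step 1: Overall order = 1 + 1 = 2.
Step 2: rate has units mmol·L⁻¹·s⁻¹; [A]^1[B]^1 has units (mmol·L⁻¹)^2.
Step 3: k = rate/([A]^1[B]^1), so units of k = (mmol·L⁻¹)^(1-2)·s⁻¹ = (mmol·L⁻¹)⁻¹·s⁻¹.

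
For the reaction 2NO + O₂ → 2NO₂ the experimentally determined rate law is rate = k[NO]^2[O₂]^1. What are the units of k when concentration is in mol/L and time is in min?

(mol/L)⁻²·min⁻¹

Step 1: Overall order = 2 + 1 = 3.
Step 2: rate has units mol/L·min⁻¹; [NO]^2[O₂]^1 has units (mol/L)^3.
Step 3: k = rate/([NO]^2[O₂]^1), so units of k = (mol/L)^(1-3)·min⁻¹ = (mol/L)⁻²·min⁻¹.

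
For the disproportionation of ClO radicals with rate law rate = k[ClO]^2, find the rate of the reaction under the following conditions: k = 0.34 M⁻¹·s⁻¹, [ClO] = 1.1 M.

0.4114 M/s

Step 1: Identify the rate law: rate = k[ClO]^2
Step 2: Substitute values: rate = 0.34 × (1.1)^2
Step 3: Calculate: rate = 0.34 × 1.21 = 0.4114 M/s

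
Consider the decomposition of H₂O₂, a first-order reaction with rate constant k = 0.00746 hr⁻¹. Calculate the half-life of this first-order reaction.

92.92 hr

Step 1: For a first-order reaction, t₁/₂ = ln(2)/k
Step 2: t₁/₂ = ln(2)/0.00746
Step 3: t₁/₂ = 0.6931/0.00746 = 92.92 hr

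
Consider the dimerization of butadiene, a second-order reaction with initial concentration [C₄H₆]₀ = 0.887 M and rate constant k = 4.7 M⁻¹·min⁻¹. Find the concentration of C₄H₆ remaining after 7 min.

0.02939 M

Step 1: For a second-order reaction: 1/[C₄H₆] = 1/[C₄H₆]₀ + kt
Step 2: 1/[C₄H₆] = 1/0.887 + 4.7 × 7
Step 3: 1/[C₄H₆] = 1.127 + 32.9 = 34.03
Step 4: [C₄H₆] = 1/34.03 = 0.02939 M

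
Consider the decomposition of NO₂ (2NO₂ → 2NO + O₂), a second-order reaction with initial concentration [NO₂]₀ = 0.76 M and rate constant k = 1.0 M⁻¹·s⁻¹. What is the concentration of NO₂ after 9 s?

0.09694 M

Step 1: For a second-order reaction: 1/[NO₂] = 1/[NO₂]₀ + kt
Step 2: 1/[NO₂] = 1/0.76 + 1.0 × 9
Step 3: 1/[NO₂] = 1.316 + 9 = 10.32
Step 4: [NO₂] = 1/10.32 = 0.09694 M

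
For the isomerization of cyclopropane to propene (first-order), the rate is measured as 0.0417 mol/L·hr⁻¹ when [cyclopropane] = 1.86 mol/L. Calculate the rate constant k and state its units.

0.02242 hr⁻¹

Step 1: rate = k[cyclopropane]^1, so k = rate / [cyclopropane]^1.
Step 2: k = 0.0417 / (1.86)^1 = 0.0417 / 1.86.
Step 3: k = 0.02242 hr⁻¹.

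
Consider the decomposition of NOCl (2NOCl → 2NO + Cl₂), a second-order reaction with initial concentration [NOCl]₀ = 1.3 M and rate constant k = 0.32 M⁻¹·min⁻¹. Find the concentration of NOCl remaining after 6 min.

0.3719 M

Step 1: For a second-order reaction: 1/[NOCl] = 1/[NOCl]₀ + kt
Step 2: 1/[NOCl] = 1/1.3 + 0.32 × 6
Step 3: 1/[NOCl] = 0.7692 + 1.92 = 2.689
Step 4: [NOCl] = 1/2.689 = 0.3719 M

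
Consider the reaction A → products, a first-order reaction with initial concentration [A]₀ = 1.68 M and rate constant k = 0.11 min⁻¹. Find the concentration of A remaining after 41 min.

0.01848 M

Step 1: For a first-order reaction: [A] = [A]₀ × e^(-kt)
Step 2: [A] = 1.68 × e^(-0.11 × 41)
Step 3: [A] = 1.68 × e^(-4.51)
Step 4: [A] = 1.68 × 0.0109985 = 0.01848 M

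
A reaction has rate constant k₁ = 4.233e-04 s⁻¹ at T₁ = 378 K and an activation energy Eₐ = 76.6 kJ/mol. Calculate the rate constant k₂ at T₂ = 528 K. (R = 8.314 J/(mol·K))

4.304e-01 s⁻¹

Step 1: Use the two-temperature Arrhenius form: ln(k₂/k₁) = -Eₐ/R × (1/T₂ - 1/T₁)
Step 2: Convert Eₐ to J/mol: 76.6 kJ/mol = 76600 J/mol
Step 3: 1/T₂ - 1/T₁ = 1/528 - 1/378 = -7.515633e-04 K⁻¹
Step 4: ln(k₂/k₁) = -76600/8.314 × -7.515633e-04 = 6.92443
Step 5: k₂ = k₁ × exp(6.92443) = 4.233e-04 × 1.01681e+03 = 4.304e-01 s⁻¹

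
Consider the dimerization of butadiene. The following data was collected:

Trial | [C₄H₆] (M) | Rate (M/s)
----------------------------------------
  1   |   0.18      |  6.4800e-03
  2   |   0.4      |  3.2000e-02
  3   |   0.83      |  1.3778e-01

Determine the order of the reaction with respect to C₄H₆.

second order (2)

Step 1: Compare trials to find order n where rate₂/rate₁ = ([C₄H₆]₂/[C₄H₆]₁)^n
Step 2: rate₂/rate₁ = 3.2000e-02/6.4800e-03 = 4.938
Step 3: [C₄H₆]₂/[C₄H₆]₁ = 0.4/0.18 = 2.222
Step 4: n = ln(4.938)/ln(2.222) = 2.00 ≈ 2
Step 5: The reaction is second order in C₄H₆.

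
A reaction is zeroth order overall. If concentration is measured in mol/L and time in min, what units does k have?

mol/L·min⁻¹

Step 1: For overall order n, rate = k × (concentration)^n.
Step 2: Rate has units mol/L·min⁻¹; concentration term has units (mol/L)^0.
Step 3: k = rate / (concentration)^n, so units of k = (mol/L)^(1-0)·min⁻¹ = mol/L·min⁻¹.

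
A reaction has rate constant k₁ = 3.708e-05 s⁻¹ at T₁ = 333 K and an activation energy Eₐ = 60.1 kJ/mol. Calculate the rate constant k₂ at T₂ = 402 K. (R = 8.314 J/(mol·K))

1.539e-03 s⁻¹

Step 1: Use the two-temperature Arrhenius form: ln(k₂/k₁) = -Eₐ/R × (1/T₂ - 1/T₁)
Step 2: Convert Eₐ to J/mol: 60.1 kJ/mol = 60100 J/mol
Step 3: 1/T₂ - 1/T₁ = 1/402 - 1/333 = -5.154408e-04 K⁻¹
Step 4: ln(k₂/k₁) = -60100/8.314 × -5.154408e-04 = 3.72600
Step 5: k₂ = k₁ × exp(3.72600) = 3.708e-05 × 4.15127e+01 = 1.539e-03 s⁻¹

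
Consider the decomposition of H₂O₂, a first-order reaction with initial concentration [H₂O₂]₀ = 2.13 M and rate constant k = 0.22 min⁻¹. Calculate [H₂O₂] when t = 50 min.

3.557e-05 M

Step 1: For a first-order reaction: [H₂O₂] = [H₂O₂]₀ × e^(-kt)
Step 2: [H₂O₂] = 2.13 × e^(-0.22 × 50)
Step 3: [H₂O₂] = 2.13 × e^(-11)
Step 4: [H₂O₂] = 2.13 × 1.67017e-05 = 3.557e-05 M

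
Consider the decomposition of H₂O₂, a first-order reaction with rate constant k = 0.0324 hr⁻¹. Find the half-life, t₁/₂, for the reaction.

21.39 hr

Step 1: For a first-order reaction, t₁/₂ = ln(2)/k
Step 2: t₁/₂ = ln(2)/0.0324
Step 3: t₁/₂ = 0.6931/0.0324 = 21.39 hr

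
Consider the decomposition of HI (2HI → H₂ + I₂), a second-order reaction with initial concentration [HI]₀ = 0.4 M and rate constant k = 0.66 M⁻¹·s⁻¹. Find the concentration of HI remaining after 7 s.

0.1404 M

Step 1: For a second-order reaction: 1/[HI] = 1/[HI]₀ + kt
Step 2: 1/[HI] = 1/0.4 + 0.66 × 7
Step 3: 1/[HI] = 2.5 + 4.62 = 7.12
Step 4: [HI] = 1/7.12 = 0.1404 M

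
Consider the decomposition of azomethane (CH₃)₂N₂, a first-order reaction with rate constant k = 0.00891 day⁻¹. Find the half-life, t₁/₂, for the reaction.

77.79 day

Step 1: For a first-order reaction, t₁/₂ = ln(2)/k
Step 2: t₁/₂ = ln(2)/0.00891
Step 3: t₁/₂ = 0.6931/0.00891 = 77.79 day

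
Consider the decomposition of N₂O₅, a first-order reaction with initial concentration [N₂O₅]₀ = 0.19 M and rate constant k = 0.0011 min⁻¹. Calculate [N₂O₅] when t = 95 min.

0.1711 M

Step 1: For a first-order reaction: [N₂O₅] = [N₂O₅]₀ × e^(-kt)
Step 2: [N₂O₅] = 0.19 × e^(-0.0011 × 95)
Step 3: [N₂O₅] = 0.19 × e^(-0.1045)
Step 4: [N₂O₅] = 0.19 × 0.900775 = 0.1711 M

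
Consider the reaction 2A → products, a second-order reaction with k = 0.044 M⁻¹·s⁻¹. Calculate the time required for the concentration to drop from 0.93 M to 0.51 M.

20.13 s

Step 1: For second-order: t = (1/[A] - 1/[A]₀)/k
Step 2: t = (1/0.51 - 1/0.93)/0.044
Step 3: t = (1.961 - 1.075)/0.044
Step 4: t = 0.8855/0.044 = 20.13 s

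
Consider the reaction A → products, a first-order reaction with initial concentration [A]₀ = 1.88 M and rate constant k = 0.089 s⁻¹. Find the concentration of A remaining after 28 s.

0.1556 M

Step 1: For a first-order reaction: [A] = [A]₀ × e^(-kt)
Step 2: [A] = 1.88 × e^(-0.089 × 28)
Step 3: [A] = 1.88 × e^(-2.492)
Step 4: [A] = 1.88 × 0.0827443 = 0.1556 M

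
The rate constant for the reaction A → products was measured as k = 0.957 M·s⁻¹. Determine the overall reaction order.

zeroth order (0)

Step 1: The units of k for an nth-order reaction are (concentration)^(1-n)·(time)⁻¹.
Step 2: Here k has units M·s⁻¹, so the concentration exponent is 1.
Step 3: 1 - n = 1 ⇒ n = 0. The reaction is zeroth order.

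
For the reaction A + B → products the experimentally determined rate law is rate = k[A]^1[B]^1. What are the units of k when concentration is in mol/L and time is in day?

(mol/L)⁻¹·day⁻¹

Step 1: Overall order = 1 + 1 = 2.
Step 2: rate has units mol/L·day⁻¹; [A]^1[B]^1 has units (mol/L)^2.
Step 3: k = rate/([A]^1[B]^1), so units of k = (mol/L)^(1-2)·day⁻¹ = (mol/L)⁻¹·day⁻¹.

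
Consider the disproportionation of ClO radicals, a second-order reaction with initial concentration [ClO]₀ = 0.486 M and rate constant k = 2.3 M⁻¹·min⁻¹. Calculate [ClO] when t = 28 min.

0.01505 M

Step 1: For a second-order reaction: 1/[ClO] = 1/[ClO]₀ + kt
Step 2: 1/[ClO] = 1/0.486 + 2.3 × 28
Step 3: 1/[ClO] = 2.058 + 64.4 = 66.46
Step 4: [ClO] = 1/66.46 = 0.01505 M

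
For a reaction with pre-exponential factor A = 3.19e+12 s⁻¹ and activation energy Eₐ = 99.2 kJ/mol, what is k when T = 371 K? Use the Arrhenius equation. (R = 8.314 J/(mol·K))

3.44e-02 s⁻¹

Step 1: Use the Arrhenius equation: k = A × exp(-Eₐ/RT)
Step 2: Convert Eₐ to J/mol: 99.2 kJ/mol = 99200 J/mol
Step 3: Calculate the exponent: -Eₐ/(RT) = -99200/(8.314 × 371) = -32.16087
Step 4: k = 3.19e+12 × exp(-32.16087)
Step 5: k = 3.19e+12 × 1.07823e-14 = 3.4396e-02 s⁻¹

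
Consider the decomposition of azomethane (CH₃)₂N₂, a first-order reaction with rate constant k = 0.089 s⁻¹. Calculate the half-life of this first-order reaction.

7.788 s

Step 1: For a first-order reaction, t₁/₂ = ln(2)/k
Step 2: t₁/₂ = ln(2)/0.089
Step 3: t₁/₂ = 0.6931/0.089 = 7.788 s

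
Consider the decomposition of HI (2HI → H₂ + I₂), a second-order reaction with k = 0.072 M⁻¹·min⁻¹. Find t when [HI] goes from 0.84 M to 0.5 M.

11.24 min

Step 1: For second-order: t = (1/[HI] - 1/[HI]₀)/k
Step 2: t = (1/0.5 - 1/0.84)/0.072
Step 3: t = (2 - 1.19)/0.072
Step 4: t = 0.8095/0.072 = 11.24 min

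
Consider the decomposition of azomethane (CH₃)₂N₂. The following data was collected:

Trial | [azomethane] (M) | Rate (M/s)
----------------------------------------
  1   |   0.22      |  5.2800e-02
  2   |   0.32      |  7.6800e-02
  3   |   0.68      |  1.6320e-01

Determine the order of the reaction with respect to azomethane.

first order (1)

Step 1: Compare trials to find order n where rate₂/rate₁ = ([azomethane]₂/[azomethane]₁)^n
Step 2: rate₂/rate₁ = 7.6800e-02/5.2800e-02 = 1.455
Step 3: [azomethane]₂/[azomethane]₁ = 0.32/0.22 = 1.455
Step 4: n = ln(1.455)/ln(1.455) = 1.00 ≈ 1
Step 5: The reaction is first order in azomethane.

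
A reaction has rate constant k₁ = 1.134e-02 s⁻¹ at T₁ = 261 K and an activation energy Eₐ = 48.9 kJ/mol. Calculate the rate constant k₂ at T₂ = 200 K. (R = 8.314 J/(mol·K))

1.174e-05 s⁻¹

Step 1: Use the two-temperature Arrhenius form: ln(k₂/k₁) = -Eₐ/R × (1/T₂ - 1/T₁)
Step 2: Convert Eₐ to J/mol: 48.9 kJ/mol = 48900 J/mol
Step 3: 1/T₂ - 1/T₁ = 1/200 - 1/261 = 1.168582e-03 K⁻¹
Step 4: ln(k₂/k₁) = -48900/8.314 × 1.168582e-03 = -6.87318
Step 5: k₂ = k₁ × exp(-6.87318) = 1.134e-02 × 1.03518e-03 = 1.174e-05 s⁻¹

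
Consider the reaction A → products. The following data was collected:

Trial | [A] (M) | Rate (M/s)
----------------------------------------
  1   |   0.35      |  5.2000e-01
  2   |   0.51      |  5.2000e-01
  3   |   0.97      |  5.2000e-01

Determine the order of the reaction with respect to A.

zeroth order (0)

Step 1: Compare trials - when concentration changes, rate stays constant.
Step 2: rate₂/rate₁ = 5.2000e-01/5.2000e-01 = 1
Step 3: [A]₂/[A]₁ = 0.51/0.35 = 1.457
Step 4: Since rate ratio ≈ (conc ratio)^0, the reaction is zeroth order.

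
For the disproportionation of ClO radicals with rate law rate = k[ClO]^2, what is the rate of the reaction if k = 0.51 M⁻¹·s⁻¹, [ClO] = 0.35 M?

0.06247 M/s

Step 1: Identify the rate law: rate = k[ClO]^2
Step 2: Substitute values: rate = 0.51 × (0.35)^2
Step 3: Calculate: rate = 0.51 × 0.1225 = 0.062475 M/s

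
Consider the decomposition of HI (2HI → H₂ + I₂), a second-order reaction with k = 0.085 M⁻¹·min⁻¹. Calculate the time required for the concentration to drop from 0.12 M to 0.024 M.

392.2 min

Step 1: For second-order: t = (1/[HI] - 1/[HI]₀)/k
Step 2: t = (1/0.024 - 1/0.12)/0.085
Step 3: t = (41.67 - 8.333)/0.085
Step 4: t = 33.33/0.085 = 392.2 min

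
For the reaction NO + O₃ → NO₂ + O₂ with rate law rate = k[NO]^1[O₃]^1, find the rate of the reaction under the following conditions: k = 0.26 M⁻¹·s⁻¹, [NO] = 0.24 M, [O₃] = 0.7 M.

0.04368 M/s

Step 1: The rate law is rate = k[NO]^1[O₃]^1
Step 2: Substitute: rate = 0.26 × (0.24)^1 × (0.7)^1
Step 3: rate = 0.26 × 0.24 × 0.7 = 0.04368 M/s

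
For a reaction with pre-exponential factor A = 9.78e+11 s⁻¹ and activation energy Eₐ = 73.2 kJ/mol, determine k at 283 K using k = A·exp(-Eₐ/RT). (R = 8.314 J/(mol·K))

3.01e-02 s⁻¹

Step 1: Use the Arrhenius equation: k = A × exp(-Eₐ/RT)
Step 2: Convert Eₐ to J/mol: 73.2 kJ/mol = 73200 J/mol
Step 3: Calculate the exponent: -Eₐ/(RT) = -73200/(8.314 × 283) = -31.11105
Step 4: k = 9.78e+11 × exp(-31.11105)
Step 5: k = 9.78e+11 × 3.08065e-14 = 3.0129e-02 s⁻¹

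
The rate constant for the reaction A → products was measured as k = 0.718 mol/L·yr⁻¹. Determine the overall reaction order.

zeroth order (0)

Step 1: The units of k for an nth-order reaction are (concentration)^(1-n)·(time)⁻¹.
Step 2: Here k has units mol/L·yr⁻¹, so the concentration exponent is 1.
Step 3: 1 - n = 1 ⇒ n = 0. The reaction is zeroth order.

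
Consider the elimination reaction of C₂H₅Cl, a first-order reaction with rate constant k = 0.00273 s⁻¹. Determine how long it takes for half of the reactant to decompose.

253.9 s

Step 1: For a first-order reaction, t₁/₂ = ln(2)/k
Step 2: t₁/₂ = ln(2)/0.00273
Step 3: t₁/₂ = 0.6931/0.00273 = 253.9 s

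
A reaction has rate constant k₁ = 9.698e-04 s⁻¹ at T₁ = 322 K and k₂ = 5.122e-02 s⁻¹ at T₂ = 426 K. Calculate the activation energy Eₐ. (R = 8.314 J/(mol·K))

43.5 kJ/mol

Step 1: Use the two-temperature Arrhenius form: ln(k₂/k₁) = -Eₐ/R × (1/T₂ - 1/T₁)
Step 2: ln(k₂/k₁) = ln(5.122e-02/9.698e-04) = ln(52.815) = 3.9668
Step 3: 1/T₂ - 1/T₁ = 1/426 - 1/322 = -7.581722e-04 K⁻¹
Step 4: Eₐ = -R × ln(k₂/k₁) / (1/T₂ - 1/T₁) = -8.314 × 3.9668 / -7.581722e-04
Step 5: Eₐ = 4.3499e+04 J/mol = 43.5 kJ/mol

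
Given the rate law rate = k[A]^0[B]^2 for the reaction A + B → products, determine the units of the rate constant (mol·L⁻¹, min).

(mol·L⁻¹)⁻¹·min⁻¹

Step 1: Overall order = 0 + 2 = 2.
Step 2: rate has units mol·L⁻¹·min⁻¹; [A]^0[B]^2 has units (mol·L⁻¹)^2.
Step 3: k = rate/([A]^0[B]^2), so units of k = (mol·L⁻¹)^(1-2)·min⁻¹ = (mol·L⁻¹)⁻¹·min⁻¹.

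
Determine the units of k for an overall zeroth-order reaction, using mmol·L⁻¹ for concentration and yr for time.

mmol·L⁻¹·yr⁻¹

Step 1: For overall order n, rate = k × (concentration)^n.
Step 2: Rate has units mmol·L⁻¹·yr⁻¹; concentration term has units (mmol·L⁻¹)^0.
Step 3: k = rate / (concentration)^n, so units of k = (mmol·L⁻¹)^(1-0)·yr⁻¹ = mmol·L⁻¹·yr⁻¹.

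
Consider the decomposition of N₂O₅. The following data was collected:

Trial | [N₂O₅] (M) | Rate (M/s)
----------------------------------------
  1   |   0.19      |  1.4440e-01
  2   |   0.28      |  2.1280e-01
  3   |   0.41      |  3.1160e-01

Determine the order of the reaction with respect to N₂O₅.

first order (1)

Step 1: Compare trials to find order n where rate₂/rate₁ = ([N₂O₅]₂/[N₂O₅]₁)^n
Step 2: rate₂/rate₁ = 2.1280e-01/1.4440e-01 = 1.474
Step 3: [N₂O₅]₂/[N₂O₅]₁ = 0.28/0.19 = 1.474
Step 4: n = ln(1.474)/ln(1.474) = 1.00 ≈ 1
Step 5: The reaction is first order in N₂O₅.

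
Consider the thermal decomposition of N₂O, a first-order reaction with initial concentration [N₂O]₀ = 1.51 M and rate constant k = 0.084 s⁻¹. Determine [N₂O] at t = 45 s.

0.03446 M

Step 1: For a first-order reaction: [N₂O] = [N₂O]₀ × e^(-kt)
Step 2: [N₂O] = 1.51 × e^(-0.084 × 45)
Step 3: [N₂O] = 1.51 × e^(-3.78)
Step 4: [N₂O] = 1.51 × 0.0228227 = 0.03446 M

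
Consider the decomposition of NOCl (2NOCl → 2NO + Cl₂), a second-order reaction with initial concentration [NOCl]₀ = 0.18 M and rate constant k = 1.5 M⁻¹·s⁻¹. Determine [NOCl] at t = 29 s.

0.02039 M

Step 1: For a second-order reaction: 1/[NOCl] = 1/[NOCl]₀ + kt
Step 2: 1/[NOCl] = 1/0.18 + 1.5 × 29
Step 3: 1/[NOCl] = 5.556 + 43.5 = 49.06
Step 4: [NOCl] = 1/49.06 = 0.02039 M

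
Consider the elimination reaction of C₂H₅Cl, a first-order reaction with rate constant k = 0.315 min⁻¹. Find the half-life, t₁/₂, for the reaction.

2.2 min

Step 1: For a first-order reaction, t₁/₂ = ln(2)/k
Step 2: t₁/₂ = ln(2)/0.315
Step 3: t₁/₂ = 0.6931/0.315 = 2.2 min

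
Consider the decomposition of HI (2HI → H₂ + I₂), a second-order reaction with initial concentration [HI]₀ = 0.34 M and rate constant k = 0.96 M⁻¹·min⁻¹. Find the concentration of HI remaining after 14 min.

0.06105 M

Step 1: For a second-order reaction: 1/[HI] = 1/[HI]₀ + kt
Step 2: 1/[HI] = 1/0.34 + 0.96 × 14
Step 3: 1/[HI] = 2.941 + 13.44 = 16.38
Step 4: [HI] = 1/16.38 = 0.06105 M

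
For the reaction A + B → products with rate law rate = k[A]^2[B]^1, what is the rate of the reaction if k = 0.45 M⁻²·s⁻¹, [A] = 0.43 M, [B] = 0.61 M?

0.05076 M/s

Step 1: The rate law is rate = k[A]^2[B]^1
Step 2: Substitute: rate = 0.45 × (0.43)^2 × (0.61)^1
Step 3: rate = 0.45 × 0.1849 × 0.61 = 0.050755 M/s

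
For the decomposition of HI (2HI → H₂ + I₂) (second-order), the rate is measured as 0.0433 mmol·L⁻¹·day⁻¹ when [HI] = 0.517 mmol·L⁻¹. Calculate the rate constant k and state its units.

0.162 (mmol·L⁻¹)⁻¹·day⁻¹

Step 1: rate = k[HI]^2, so k = rate / [HI]^2.
Step 2: k = 0.0433 / (0.517)^2 = 0.0433 / 0.2673.
Step 3: k = 0.162 (mmol·L⁻¹)⁻¹·day⁻¹.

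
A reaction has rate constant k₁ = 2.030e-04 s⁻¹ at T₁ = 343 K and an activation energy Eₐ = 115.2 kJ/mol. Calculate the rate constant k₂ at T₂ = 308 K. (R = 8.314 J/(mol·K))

2.060e-06 s⁻¹

Step 1: Use the two-temperature Arrhenius form: ln(k₂/k₁) = -Eₐ/R × (1/T₂ - 1/T₁)
Step 2: Convert Eₐ to J/mol: 115.2 kJ/mol = 115200 J/mol
Step 3: 1/T₂ - 1/T₁ = 1/308 - 1/343 = 3.313014e-04 K⁻¹
Step 4: ln(k₂/k₁) = -115200/8.314 × 3.313014e-04 = -4.59056
Step 5: k₂ = k₁ × exp(-4.59056) = 2.030e-04 × 1.01472e-02 = 2.060e-06 s⁻¹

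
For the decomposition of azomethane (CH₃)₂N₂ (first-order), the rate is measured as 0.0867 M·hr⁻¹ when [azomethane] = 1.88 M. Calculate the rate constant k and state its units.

0.04612 hr⁻¹

Step 1: rate = k[azomethane]^1, so k = rate / [azomethane]^1.
Step 2: k = 0.0867 / (1.88)^1 = 0.0867 / 1.88.
Step 3: k = 0.04612 hr⁻¹.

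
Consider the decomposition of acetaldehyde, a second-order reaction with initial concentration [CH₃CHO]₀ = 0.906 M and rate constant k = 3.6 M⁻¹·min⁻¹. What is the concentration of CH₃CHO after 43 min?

0.006414 M

Step 1: For a second-order reaction: 1/[CH₃CHO] = 1/[CH₃CHO]₀ + kt
Step 2: 1/[CH₃CHO] = 1/0.906 + 3.6 × 43
Step 3: 1/[CH₃CHO] = 1.104 + 154.8 = 155.9
Step 4: [CH₃CHO] = 1/155.9 = 0.006414 M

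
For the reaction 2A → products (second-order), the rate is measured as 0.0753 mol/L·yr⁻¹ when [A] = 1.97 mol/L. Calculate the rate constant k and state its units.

0.0194 (mol/L)⁻¹·yr⁻¹

Step 1: rate = k[A]^2, so k = rate / [A]^2.
Step 2: k = 0.0753 / (1.97)^2 = 0.0753 / 3.881.
Step 3: k = 0.0194 (mol/L)⁻¹·yr⁻¹.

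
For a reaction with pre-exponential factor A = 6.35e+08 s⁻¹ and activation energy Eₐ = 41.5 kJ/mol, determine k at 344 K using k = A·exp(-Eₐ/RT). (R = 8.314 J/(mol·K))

3.17e+02 s⁻¹

Step 1: Use the Arrhenius equation: k = A × exp(-Eₐ/RT)
Step 2: Convert Eₐ to J/mol: 41.5 kJ/mol = 41500 J/mol
Step 3: Calculate the exponent: -Eₐ/(RT) = -41500/(8.314 × 344) = -14.51041
Step 4: k = 6.35e+08 × exp(-14.51041)
Step 5: k = 6.35e+08 × 4.99125e-07 = 3.1694e+02 s⁻¹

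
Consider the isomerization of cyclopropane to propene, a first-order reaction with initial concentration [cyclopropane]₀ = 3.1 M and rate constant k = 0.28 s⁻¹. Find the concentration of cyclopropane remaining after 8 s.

0.33 M

Step 1: For a first-order reaction: [cyclopropane] = [cyclopropane]₀ × e^(-kt)
Step 2: [cyclopropane] = 3.1 × e^(-0.28 × 8)
Step 3: [cyclopropane] = 3.1 × e^(-2.24)
Step 4: [cyclopropane] = 3.1 × 0.106459 = 0.33 M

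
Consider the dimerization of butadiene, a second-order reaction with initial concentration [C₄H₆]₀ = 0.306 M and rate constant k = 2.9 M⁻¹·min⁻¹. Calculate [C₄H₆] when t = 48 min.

0.007019 M

Step 1: For a second-order reaction: 1/[C₄H₆] = 1/[C₄H₆]₀ + kt
Step 2: 1/[C₄H₆] = 1/0.306 + 2.9 × 48
Step 3: 1/[C₄H₆] = 3.268 + 139.2 = 142.5
Step 4: [C₄H₆] = 1/142.5 = 0.007019 M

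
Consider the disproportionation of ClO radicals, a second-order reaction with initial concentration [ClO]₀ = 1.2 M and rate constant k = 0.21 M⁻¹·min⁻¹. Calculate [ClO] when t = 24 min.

0.1703 M

Step 1: For a second-order reaction: 1/[ClO] = 1/[ClO]₀ + kt
Step 2: 1/[ClO] = 1/1.2 + 0.21 × 24
Step 3: 1/[ClO] = 0.8333 + 5.04 = 5.873
Step 4: [ClO] = 1/5.873 = 0.1703 M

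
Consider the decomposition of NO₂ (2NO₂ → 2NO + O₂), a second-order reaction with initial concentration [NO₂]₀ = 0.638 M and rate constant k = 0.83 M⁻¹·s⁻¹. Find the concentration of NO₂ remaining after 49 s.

0.02368 M

Step 1: For a second-order reaction: 1/[NO₂] = 1/[NO₂]₀ + kt
Step 2: 1/[NO₂] = 1/0.638 + 0.83 × 49
Step 3: 1/[NO₂] = 1.567 + 40.67 = 42.24
Step 4: [NO₂] = 1/42.24 = 0.02368 M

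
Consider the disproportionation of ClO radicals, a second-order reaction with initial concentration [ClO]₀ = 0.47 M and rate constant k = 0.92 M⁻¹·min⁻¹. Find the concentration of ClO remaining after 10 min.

0.08828 M

Step 1: For a second-order reaction: 1/[ClO] = 1/[ClO]₀ + kt
Step 2: 1/[ClO] = 1/0.47 + 0.92 × 10
Step 3: 1/[ClO] = 2.128 + 9.2 = 11.33
Step 4: [ClO] = 1/11.33 = 0.08828 M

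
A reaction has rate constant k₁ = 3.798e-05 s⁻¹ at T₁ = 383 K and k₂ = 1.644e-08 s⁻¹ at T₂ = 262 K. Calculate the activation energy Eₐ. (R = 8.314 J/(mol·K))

53.4 kJ/mol

Step 1: Use the two-temperature Arrhenius form: ln(k₂/k₁) = -Eₐ/R × (1/T₂ - 1/T₁)
Step 2: ln(k₂/k₁) = ln(1.644e-08/3.798e-05) = ln(0.000432859) = -7.7451
Step 3: 1/T₂ - 1/T₁ = 1/262 - 1/383 = 1.205828e-03 K⁻¹
Step 4: Eₐ = -R × ln(k₂/k₁) / (1/T₂ - 1/T₁) = -8.314 × -7.7451 / 1.205828e-03
Step 5: Eₐ = 5.3401e+04 J/mol = 53.4 kJ/mol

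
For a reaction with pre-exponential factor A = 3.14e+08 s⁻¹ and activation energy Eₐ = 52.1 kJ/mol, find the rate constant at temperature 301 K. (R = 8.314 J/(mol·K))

2.85e-01 s⁻¹

Step 1: Use the Arrhenius equation: k = A × exp(-Eₐ/RT)
Step 2: Convert Eₐ to J/mol: 52.1 kJ/mol = 52100 J/mol
Step 3: Calculate the exponent: -Eₐ/(RT) = -52100/(8.314 × 301) = -20.81906
Step 4: k = 3.14e+08 × exp(-20.81906)
Step 5: k = 3.14e+08 × 9.08651e-10 = 2.8532e-01 s⁻¹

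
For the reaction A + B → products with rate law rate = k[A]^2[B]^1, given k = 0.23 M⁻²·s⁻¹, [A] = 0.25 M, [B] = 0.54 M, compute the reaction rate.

0.007763 M/s

Step 1: The rate law is rate = k[A]^2[B]^1
Step 2: Substitute: rate = 0.23 × (0.25)^2 × (0.54)^1
Step 3: rate = 0.23 × 0.0625 × 0.54 = 0.0077625 M/s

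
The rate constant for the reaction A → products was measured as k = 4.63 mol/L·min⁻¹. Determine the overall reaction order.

zeroth order (0)

Step 1: The units of k for an nth-order reaction are (concentration)^(1-n)·(time)⁻¹.
Step 2: Here k has units mol/L·min⁻¹, so the concentration exponent is 1.
Step 3: 1 - n = 1 ⇒ n = 0. The reaction is zeroth order.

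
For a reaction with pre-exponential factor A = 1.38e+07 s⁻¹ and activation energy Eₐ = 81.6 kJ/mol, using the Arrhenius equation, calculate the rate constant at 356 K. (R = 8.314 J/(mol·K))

1.47e-05 s⁻¹

Step 1: Use the Arrhenius equation: k = A × exp(-Eₐ/RT)
Step 2: Convert Eₐ to J/mol: 81.6 kJ/mol = 81600 J/mol
Step 3: Calculate the exponent: -Eₐ/(RT) = -81600/(8.314 × 356) = -27.56958
Step 4: k = 1.38e+07 × exp(-27.56958)
Step 5: k = 1.38e+07 × 1.06337e-12 = 1.4675e-05 s⁻¹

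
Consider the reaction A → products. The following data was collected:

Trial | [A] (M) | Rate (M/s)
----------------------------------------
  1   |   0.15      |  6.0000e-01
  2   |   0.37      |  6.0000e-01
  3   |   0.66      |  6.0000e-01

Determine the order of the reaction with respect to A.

zeroth order (0)

Step 1: Compare trials - when concentration changes, rate stays constant.
Step 2: rate₂/rate₁ = 6.0000e-01/6.0000e-01 = 1
Step 3: [A]₂/[A]₁ = 0.37/0.15 = 2.467
Step 4: Since rate ratio ≈ (conc ratio)^0, the reaction is zeroth order.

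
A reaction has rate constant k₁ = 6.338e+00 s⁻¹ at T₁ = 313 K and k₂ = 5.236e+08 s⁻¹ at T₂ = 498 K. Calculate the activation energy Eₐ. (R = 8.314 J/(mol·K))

127.7 kJ/mol

Step 1: Use the two-temperature Arrhenius form: ln(k₂/k₁) = -Eₐ/R × (1/T₂ - 1/T₁)
Step 2: ln(k₂/k₁) = ln(5.236e+08/6.338e+00) = ln(8.26128e+07) = 18.2297
Step 3: 1/T₂ - 1/T₁ = 1/498 - 1/313 = -1.186856e-03 K⁻¹
Step 4: Eₐ = -R × ln(k₂/k₁) / (1/T₂ - 1/T₁) = -8.314 × 18.2297 / -1.186856e-03
Step 5: Eₐ = 1.2770e+05 J/mol = 127.7 kJ/mol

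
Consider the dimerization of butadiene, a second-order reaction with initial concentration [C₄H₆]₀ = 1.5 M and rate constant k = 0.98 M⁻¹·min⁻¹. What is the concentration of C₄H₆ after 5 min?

0.1796 M

Step 1: For a second-order reaction: 1/[C₄H₆] = 1/[C₄H₆]₀ + kt
Step 2: 1/[C₄H₆] = 1/1.5 + 0.98 × 5
Step 3: 1/[C₄H₆] = 0.6667 + 4.9 = 5.567
Step 4: [C₄H₆] = 1/5.567 = 0.1796 M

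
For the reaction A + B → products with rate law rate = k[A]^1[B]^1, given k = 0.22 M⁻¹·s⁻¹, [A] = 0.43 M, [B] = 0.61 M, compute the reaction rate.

0.05771 M/s

Step 1: The rate law is rate = k[A]^1[B]^1
Step 2: Substitute: rate = 0.22 × (0.43)^1 × (0.61)^1
Step 3: rate = 0.22 × 0.43 × 0.61 = 0.057706 M/s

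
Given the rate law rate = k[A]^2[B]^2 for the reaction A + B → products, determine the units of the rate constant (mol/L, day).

(mol/L)⁻³·day⁻¹

Step 1: Overall order = 2 + 2 = 4.
Step 2: rate has units mol/L·day⁻¹; [A]^2[B]^2 has units (mol/L)^4.
Step 3: k = rate/([A]^2[B]^2), so units of k = (mol/L)^(1-4)·day⁻¹ = (mol/L)⁻³·day⁻¹.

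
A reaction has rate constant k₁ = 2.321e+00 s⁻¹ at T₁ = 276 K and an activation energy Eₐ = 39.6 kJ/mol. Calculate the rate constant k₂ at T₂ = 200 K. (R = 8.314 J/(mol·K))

3.293e-03 s⁻¹

Step 1: Use the two-temperature Arrhenius form: ln(k₂/k₁) = -Eₐ/R × (1/T₂ - 1/T₁)
Step 2: Convert Eₐ to J/mol: 39.6 kJ/mol = 39600 J/mol
Step 3: 1/T₂ - 1/T₁ = 1/200 - 1/276 = 1.376812e-03 K⁻¹
Step 4: ln(k₂/k₁) = -39600/8.314 × 1.376812e-03 = -6.55782
Step 5: k₂ = k₁ × exp(-6.55782) = 2.321e+00 × 1.41898e-03 = 3.293e-03 s⁻¹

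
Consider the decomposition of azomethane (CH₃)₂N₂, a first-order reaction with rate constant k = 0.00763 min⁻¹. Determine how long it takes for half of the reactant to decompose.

90.84 min

Step 1: For a first-order reaction, t₁/₂ = ln(2)/k
Step 2: t₁/₂ = ln(2)/0.00763
Step 3: t₁/₂ = 0.6931/0.00763 = 90.84 min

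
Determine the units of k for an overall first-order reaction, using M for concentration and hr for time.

hr⁻¹

Step 1: For overall order n, rate = k × (concentration)^n.
Step 2: Rate has units M·hr⁻¹; concentration term has units M^1.
Step 3: k = rate / (concentration)^n, so units of k = M^(1-1)·hr⁻¹ = hr⁻¹.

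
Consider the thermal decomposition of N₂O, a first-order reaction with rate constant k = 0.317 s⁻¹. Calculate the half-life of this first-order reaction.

2.187 s

Step 1: For a first-order reaction, t₁/₂ = ln(2)/k
Step 2: t₁/₂ = ln(2)/0.317
Step 3: t₁/₂ = 0.6931/0.317 = 2.187 s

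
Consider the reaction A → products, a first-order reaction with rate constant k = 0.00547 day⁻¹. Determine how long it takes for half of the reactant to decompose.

126.7 day

Step 1: For a first-order reaction, t₁/₂ = ln(2)/k
Step 2: t₁/₂ = ln(2)/0.00547
Step 3: t₁/₂ = 0.6931/0.00547 = 126.7 day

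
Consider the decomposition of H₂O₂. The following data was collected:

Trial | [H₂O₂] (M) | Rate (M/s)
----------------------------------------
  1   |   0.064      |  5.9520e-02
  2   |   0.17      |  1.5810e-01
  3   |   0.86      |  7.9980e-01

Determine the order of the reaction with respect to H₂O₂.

first order (1)

Step 1: Compare trials to find order n where rate₂/rate₁ = ([H₂O₂]₂/[H₂O₂]₁)^n
Step 2: rate₂/rate₁ = 1.5810e-01/5.9520e-02 = 2.656
Step 3: [H₂O₂]₂/[H₂O₂]₁ = 0.17/0.064 = 2.656
Step 4: n = ln(2.656)/ln(2.656) = 1.00 ≈ 1
Step 5: The reaction is first order in H₂O₂.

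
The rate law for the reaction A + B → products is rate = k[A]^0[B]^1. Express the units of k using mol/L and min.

min⁻¹

Step 1: Overall order = 0 + 1 = 1.
Step 2: rate has units mol/L·min⁻¹; [A]^0[B]^1 has units (mol/L)^1.
Step 3: k = rate/([A]^0[B]^1), so units of k = (mol/L)^(1-1)·min⁻¹ = min⁻¹.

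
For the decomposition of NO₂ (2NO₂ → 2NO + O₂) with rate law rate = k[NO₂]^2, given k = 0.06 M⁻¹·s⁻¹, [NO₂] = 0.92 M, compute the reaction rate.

0.05078 M/s

Step 1: Identify the rate law: rate = k[NO₂]^2
Step 2: Substitute values: rate = 0.06 × (0.92)^2
Step 3: Calculate: rate = 0.06 × 0.8464 = 0.050784 M/s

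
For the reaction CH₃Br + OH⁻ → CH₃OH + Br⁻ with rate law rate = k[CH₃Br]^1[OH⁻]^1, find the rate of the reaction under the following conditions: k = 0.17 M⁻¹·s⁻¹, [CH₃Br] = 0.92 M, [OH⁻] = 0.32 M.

0.05005 M/s

Step 1: The rate law is rate = k[CH₃Br]^1[OH⁻]^1
Step 2: Substitute: rate = 0.17 × (0.92)^1 × (0.32)^1
Step 3: rate = 0.17 × 0.92 × 0.32 = 0.050048 M/s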